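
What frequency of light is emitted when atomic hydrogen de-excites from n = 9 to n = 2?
7.8185e+14 Hz

First, find the transition energy:
E_9 = -13.6057 / 9² = -0.1679716 eV
E_2 = -13.6057 / 2² = -3.4014250 eV
|ΔE| = |E_2 - E_9| = 3.2334534 eV

Convert to Joules: E = 3.2334534 eV × (1.602177 × 10⁻¹⁹ J/eV) = 5.180565e-19 J

Using E = hf:
f = E/h = 5.180565e-19 J / (6.62607 × 10⁻³⁴ J·s)
f = 7.8185e+14 Hz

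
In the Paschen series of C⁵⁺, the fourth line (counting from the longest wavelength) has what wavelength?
27.907495 nm

The lines of a series are numbered from the longest wavelength (smallest ΔE) outward; the fourth line is the transition from n = n_f + 4 to n_f.
The Paschen series has all transitions ending at n_f = 3.

For C⁵⁺ (Z = 6), the fourth line (δ-line) is the jump from n = 7 to n = 3:
E_7 = -13.6057 × 6² / 7² = -9.99602449 eV
E_3 = -13.6057 × 6² / 3² = -54.42280000 eV
ΔE = E_7 - E_3 = 44.42677551 eV

λ = hc/E = 1239.84 eV·nm / 44.42677551 eV
λ = 27.907495 nm

This is the δ-line of the Paschen series in C⁵⁺.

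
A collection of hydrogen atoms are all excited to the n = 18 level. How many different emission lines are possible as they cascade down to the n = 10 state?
36

The electron can occupy levels n = 10, 11, ..., 18 during de-excitation — that is m = 18 - 10 + 1 = 9 distinct levels.

The number of distinct spectral lines equals the number of ways to choose 2 of these m levels (each pair gives one possible emission transition):

Number of lines = m(m-1)/2 = 9×8/2 = 36

These correspond to all possible transitions between the 9 levels:
18 → 17, 18 → 16, 18 → 15, 18 → 14, 18 → 13, 18 → 12, 18 → 11, 18 → 10...

Each transition produces a photon with a unique energy (and thus wavelength). This count does not depend on Z.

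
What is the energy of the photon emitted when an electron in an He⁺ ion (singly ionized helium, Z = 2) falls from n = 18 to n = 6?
1.34377 eV

The energy levels are E_n = -13.6057 Z² eV / n².

Energy at n = 18: E_18 = -13.6057 × 2² / 18² = -0.16797160 eV
Energy at n = 6: E_6 = -13.6057 × 2² / 6² = -1.51174444 eV

For emission (electron falling to lower state), the photon energy is:
E_photon = E_18 - E_6 = |-0.16797160 - (-1.51174444)|
E_photon = 1.34377 eV

This energy is carried away by the emitted photon.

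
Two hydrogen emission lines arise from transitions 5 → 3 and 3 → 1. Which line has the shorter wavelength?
3 → 1

Calculate the energy for each transition:

Transition 5 → 3:
ΔE₁ = |E_3 - E_5| = |-13.6057/3² - (-13.6057/5²)|
ΔE₁ = |-1.51174444 - (-0.54422800)| = 0.96752 eV

Transition 3 → 1:
ΔE₂ = |E_1 - E_3| = |-13.6057/1² - (-13.6057/3²)|
ΔE₂ = |-13.60570000 - (-1.51174444)| = 12.09396 eV

Since 12.09396 eV > 0.96752 eV, the transition 3 → 1 emits the more energetic photon.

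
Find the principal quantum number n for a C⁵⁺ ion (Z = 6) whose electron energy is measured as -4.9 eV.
n = 10

The exact energy levels follow E_n = -13.6057 Z² / n² eV with Z = 6.

The measured value (-4.9 eV) is reported to only 2 significant figures, so we must test candidate n values and see which one matches to that precision.

Candidate energies:
  n = 8:  E = -13.6057 × 6² / 8² = -7.65321 eV
  n = 9:  E = -13.6057 × 6² / 9² = -6.04698 eV
  n = 10:  E = -13.6057 × 6² / 10² = -4.89805 eV  ← matches
  n = 11:  E = -13.6057 × 6² / 11² = -4.04798 eV
  n = 12:  E = -13.6057 × 6² / 12² = -3.40143 eV

Checking against the measurement of -4.9 eV (2 sig figs), only n = 10 agrees:
E_10 = -4.89805 eV, which rounds to -4.9 eV ✓

Therefore n = 10.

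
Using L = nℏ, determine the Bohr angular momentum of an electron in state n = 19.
2.00369e-33 J·s (or 19ℏ)

In the Bohr model, angular momentum is quantized:
L = nℏ

where ℏ = h/(2π) = 1.0545718e-34 J·s

For n = 19:
L = 19 × 1.0545718e-34 J·s
L = 2.00369e-33 J·s

This can also be written as L = 19ℏ.
The angular momentum is an integer multiple of the reduced Planck constant.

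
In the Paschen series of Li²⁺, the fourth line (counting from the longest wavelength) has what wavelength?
111.629979 nm

The lines of a series are numbered from the longest wavelength (smallest ΔE) outward; the fourth line is the transition from n = n_f + 4 to n_f.
The Paschen series has all transitions ending at n_f = 3.

For Li²⁺ (Z = 3), the fourth line (δ-line) is the jump from n = 7 to n = 3:
E_7 = -13.6057 × 3² / 7² = -2.499006122 eV
E_3 = -13.6057 × 3² / 3² = -13.605700000 eV
ΔE = E_7 - E_3 = 11.106693878 eV

λ = hc/E = 1239.84 eV·nm / 11.106693878 eV
λ = 111.629979 nm

This is the δ-line of the Paschen series in Li²⁺.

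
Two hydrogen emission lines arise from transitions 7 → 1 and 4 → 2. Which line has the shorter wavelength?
7 → 1

Calculate the energy for each transition:

Transition 7 → 1:
ΔE₁ = |E_1 - E_7| = |-13.6057/1² - (-13.6057/7²)|
ΔE₁ = |-13.60570000 - (-0.27766735)| = 13.32803 eV

Transition 4 → 2:
ΔE₂ = |E_2 - E_4| = |-13.6057/2² - (-13.6057/4²)|
ΔE₂ = |-3.40142500 - (-0.85035625)| = 2.55107 eV

Since 13.32803 eV > 2.55107 eV, the transition 7 → 1 emits the more energetic photon.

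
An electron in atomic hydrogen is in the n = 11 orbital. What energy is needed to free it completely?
0.11244 eV

The ionization energy is the energy needed to remove the electron completely (n → ∞).

For hydrogen, E_n = -13.6057 eV / n².

At n = 11: E_11 = -13.6057 / 11² = -0.11244380 eV
At n = ∞: E_∞ = 0 eV

Ionization energy = E_∞ - E_11 = 0 - (-0.11244380) = 0.11244380 eV
Ionization energy ≈ 0.11244 eV

This is also called the binding energy of the electron in state n = 11.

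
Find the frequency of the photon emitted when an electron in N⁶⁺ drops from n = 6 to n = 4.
5.59730e+15 Hz

First, find the transition energy:
E_6 = -13.6057 × 7² / 6² = -18.5188694 eV
E_4 = -13.6057 × 7² / 4² = -41.6674563 eV
|ΔE| = |E_4 - E_6| = 23.1485869 eV

Convert to Joules: E = 23.1485869 eV × (1.602177 × 10⁻¹⁹ J/eV) = 3.7088134e-18 J

Using E = hf:
f = E/h = 3.7088134e-18 J / (6.62607 × 10⁻³⁴ J·s)
f = 5.59730e+15 Hz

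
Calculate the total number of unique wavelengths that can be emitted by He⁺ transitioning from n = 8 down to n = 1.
28

The electron can occupy levels n = 1, 2, ..., 8 during de-excitation — that is m = 8 - 1 + 1 = 8 distinct levels.

The number of distinct spectral lines equals the number of ways to choose 2 of these m levels (each pair gives one possible emission transition):

Number of lines = m(m-1)/2 = 8×7/2 = 28

These correspond to all possible transitions between the 8 levels:
8 → 7, 8 → 6, 8 → 5, 8 → 4, 8 → 3, 8 → 2, 8 → 1, 7 → 6...

Each transition produces a photon with a unique energy (and thus wavelength). This count does not depend on Z.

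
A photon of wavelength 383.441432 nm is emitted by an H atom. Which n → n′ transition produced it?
n = 9 → n = 2

First, find the photon energy from the wavelength (hc = 1239.84 eV·nm):
E = hc/λ = 1239.84 eV·nm / 383.441432 nm = 3.2334534 eV

The energy levels of hydrogen satisfy E_n = -13.6057 / n² eV, so an emission n_i → n_f releases
ΔE = 13.6057 × (1/n_f² − 1/n_i²) eV.

Setting ΔE equal to the photon energy:
1/n_f² − 1/n_i² = 3.2334534 / 13.6057 = 0.23765432

Since 1/n_i² must be positive, we need 1/n_f² > 0.23765432, i.e. n_f ≤ 2. For each allowed n_f, solve n_i = (1/n_f² − 0.23765432)^(−1/2) and check whether it is a whole number:
  n_f = 1: 1/n_i² = 1.00000000 − 0.23765432 = 0.76234568 → n_i = 1.145  (not an integer) ✗
  n_f = 2: 1/n_i² = 0.25000000 − 0.23765432 = 0.01234568 → n_i = 9.000  → integer, n_i = 9 ✓

Only n_f = 2 gives an integer upper level, n_i = 9.

The transition is from n = 9 to n = 2 (emission).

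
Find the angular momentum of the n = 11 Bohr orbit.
1.16003e-33 J·s (or 11ℏ)

In the Bohr model, angular momentum is quantized:
L = nℏ

where ℏ = h/(2π) = 1.0545718e-34 J·s

For n = 11:
L = 11 × 1.0545718e-34 J·s
L = 1.16003e-33 J·s

This can also be written as L = 11ℏ.
The angular momentum is an integer multiple of the reduced Planck constant.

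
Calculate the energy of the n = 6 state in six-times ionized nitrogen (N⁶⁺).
-18.518869 eV

For hydrogen-like ions, the energy levels scale with Z²:
E_n = -13.6057 Z² / n² eV

For N⁶⁺ (Z = 7) at n = 6:
E_6 = -13.6057 × 7² / 6²
E_6 = -13.6057 × 49 / 36
E_6 = -666.6793 / 36
E_6 = -18.518869 eV

The energy is 49 times more negative than hydrogen at the same n due to the stronger nuclear charge.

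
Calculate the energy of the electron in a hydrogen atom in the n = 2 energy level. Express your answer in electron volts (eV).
-3.40143 eV

The energy levels of a hydrogen-like atom are given by:
E_n = -13.6057 eV / n²

For n = 2:
E_2 = -13.6057 eV / 2²
E_2 = -13.6057 eV / 4
E_2 = -3.40143 eV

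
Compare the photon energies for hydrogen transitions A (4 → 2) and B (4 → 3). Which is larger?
4 → 2

Calculate the energy for each transition:

Transition 4 → 2:
ΔE₁ = |E_2 - E_4| = |-13.6057/2² - (-13.6057/4²)|
ΔE₁ = |-3.4014250000 - (-0.8503562500)| = 2.5510688 eV

Transition 4 → 3:
ΔE₂ = |E_3 - E_4| = |-13.6057/3² - (-13.6057/4²)|
ΔE₂ = |-1.5117444444 - (-0.8503562500)| = 0.6613882 eV

Since 2.5510688 eV > 0.6613882 eV, the transition 4 → 2 emits the more energetic photon.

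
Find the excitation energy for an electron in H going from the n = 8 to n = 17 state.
0.166 eV

The energy levels of a hydrogen-like atom are E_n = -13.6057 eV / n².

Energy at n = 8: E_8 = -13.6057 / 8² = -0.212589 eV
Energy at n = 17: E_17 = -13.6057 / 17² = -0.047079 eV

The excitation energy is the difference:
ΔE = E_17 - E_8
ΔE = -0.047079 - (-0.212589)
ΔE = 0.166 eV

Since this is positive, energy must be absorbed (photon absorption).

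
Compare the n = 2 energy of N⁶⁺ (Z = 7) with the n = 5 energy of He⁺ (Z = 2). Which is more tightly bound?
N⁶⁺ at n = 2 (E = -166.670 eV)

Using E_n = -13.6057 Z² / n² eV:

N⁶⁺ (Z = 7) at n = 2:
E = -13.6057 × 7² / 2² = -13.6057 × 49 / 4 = -166.669825 eV

He⁺ (Z = 2) at n = 5:
E = -13.6057 × 2² / 5² = -13.6057 × 4 / 25 = -2.176912 eV

Since -166.669825 eV < -2.176912 eV,
N⁶⁺ at n = 2 is more tightly bound (requires more energy to ionize).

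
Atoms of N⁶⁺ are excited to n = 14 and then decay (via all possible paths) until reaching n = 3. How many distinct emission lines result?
66

The electron can occupy levels n = 3, 4, ..., 14 during de-excitation — that is m = 14 - 3 + 1 = 12 distinct levels.

The number of distinct spectral lines equals the number of ways to choose 2 of these m levels (each pair gives one possible emission transition):

Number of lines = m(m-1)/2 = 12×11/2 = 66

These correspond to all possible transitions between the 12 levels:
14 → 13, 14 → 12, 14 → 11, 14 → 10, 14 → 9, 14 → 8, 14 → 7, 14 → 6...

Each transition produces a photon with a unique energy (and thus wavelength). This count does not depend on Z.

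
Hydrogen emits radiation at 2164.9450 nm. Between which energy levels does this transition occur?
n = 7 → n = 4

First, find the photon energy from the wavelength (hc = 1239.84 eV·nm):
E = hc/λ = 1239.84 eV·nm / 2164.9450 nm = 0.57268891 eV

The energy levels of hydrogen satisfy E_n = -13.6057 / n² eV, so an emission n_i → n_f releases
ΔE = 13.6057 × (1/n_f² − 1/n_i²) eV.

Setting ΔE equal to the photon energy:
1/n_f² − 1/n_i² = 0.57268891 / 13.6057 = 0.042091837

Since 1/n_i² must be positive, we need 1/n_f² > 0.042091837, i.e. n_f ≤ 4. For each allowed n_f, solve n_i = (1/n_f² − 0.042091837)^(−1/2) and check whether it is a whole number:
  n_f = 1: 1/n_i² = 1.000000000 − 0.042091837 = 0.957908163 → n_i = 1.022  (not an integer) ✗
  n_f = 2: 1/n_i² = 0.250000000 − 0.042091837 = 0.207908163 → n_i = 2.193  (not an integer) ✗
  n_f = 3: 1/n_i² = 0.111111111 − 0.042091837 = 0.069019274 → n_i = 3.806  (not an integer) ✗
  n_f = 4: 1/n_i² = 0.062500000 − 0.042091837 = 0.020408163 → n_i = 7.000  → integer, n_i = 7 ✓

Only n_f = 4 gives an integer upper level, n_i = 7.

The transition is from n = 7 to n = 4 (emission).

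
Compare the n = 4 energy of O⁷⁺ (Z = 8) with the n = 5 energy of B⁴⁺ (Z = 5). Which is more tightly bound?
O⁷⁺ at n = 4 (E = -54.423 eV)

Using E_n = -13.6057 Z² / n² eV:

O⁷⁺ (Z = 8) at n = 4:
E = -13.6057 × 8² / 4² = -13.6057 × 64 / 16 = -54.422800 eV

B⁴⁺ (Z = 5) at n = 5:
E = -13.6057 × 5² / 5² = -13.6057 × 25 / 25 = -13.605700 eV

Since -54.422800 eV < -13.605700 eV,
O⁷⁺ at n = 4 is more tightly bound (requires more energy to ionize).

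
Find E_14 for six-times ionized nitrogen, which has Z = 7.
-3.40 eV

For hydrogen-like ions, the energy levels scale with Z²:
E_n = -13.6057 Z² / n² eV

For N⁶⁺ (Z = 7) at n = 14:
E_14 = -13.6057 × 7² / 14²
E_14 = -13.6057 × 49 / 196
E_14 = -666.6793 / 196
E_14 = -3.40 eV

The energy is 49 times more negative than hydrogen at the same n due to the stronger nuclear charge.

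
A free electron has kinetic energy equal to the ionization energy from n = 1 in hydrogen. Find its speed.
2.188e+06 m/s (or 0.73% of c)

The binding energy at n = 1 for hydrogen is:
E_1 = -13.6057/1² = -13.60570 eV
|E_1| = 13.60570 eV

Convert to Joules:
KE = 13.60570 eV × (1.602177 × 10⁻¹⁹ J/eV) = 2.17987e-18 J

Using KE = ½mv²:
v = √(2·KE/m_e)
v = √(2 × 2.17987e-18 J / 9.10938 × 10⁻³¹ kg)
v = 2.188e+06 m/s

This is approximately 0.73% the speed of light.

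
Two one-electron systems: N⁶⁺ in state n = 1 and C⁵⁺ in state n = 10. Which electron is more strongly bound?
N⁶⁺ at n = 1 (E = -666.679300 eV)

Using E_n = -13.6057 Z² / n² eV:

N⁶⁺ (Z = 7) at n = 1:
E = -13.6057 × 7² / 1² = -13.6057 × 49 / 1 = -666.679300000 eV

C⁵⁺ (Z = 6) at n = 10:
E = -13.6057 × 6² / 10² = -13.6057 × 36 / 100 = -4.898052000 eV

Since -666.679300000 eV < -4.898052000 eV,
N⁶⁺ at n = 1 is more tightly bound (requires more energy to ionize).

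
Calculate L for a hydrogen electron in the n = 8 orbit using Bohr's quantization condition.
8.44e-34 J·s (or 8ℏ)

In the Bohr model, angular momentum is quantized:
L = nℏ

where ℏ = h/(2π) = 1.0546e-34 J·s

For n = 8:
L = 8 × 1.0546e-34 J·s
L = 8.44e-34 J·s

This can also be written as L = 8ℏ.
The angular momentum is an integer multiple of the reduced Planck constant.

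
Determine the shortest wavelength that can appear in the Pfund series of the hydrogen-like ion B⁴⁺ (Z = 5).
91.13 nm

The series limit corresponds to the transition from n = ∞ to n = 5.
This is the highest energy (shortest wavelength) transition in the Pfund series.

E_∞ = 0 eV
E_5 = -13.6057 × 5² / 5² = -13.6057 eV

Energy at series limit:
ΔE = E_∞ - E_5 = 0 - (-13.6057) = 13.6057 eV
λ = hc/E = 1239.84 eV·nm / 13.6057 eV = 91.13 nm

This energy equals the ionization energy from the n = 5 state of B⁴⁺.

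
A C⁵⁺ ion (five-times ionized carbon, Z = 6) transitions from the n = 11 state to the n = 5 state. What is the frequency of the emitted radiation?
3.759e+15 Hz

First, find the transition energy:
E_11 = -13.6057 × 6² / 11² = -4.0479769 eV
E_5 = -13.6057 × 6² / 5² = -19.5922080 eV
|ΔE| = |E_5 - E_11| = 15.5442311 eV

Convert to Joules: E = 15.5442311 eV × (1.602177 × 10⁻¹⁹ J/eV) = 2.49046e-18 J

Using E = hf:
f = E/h = 2.49046e-18 J / (6.62607 × 10⁻³⁴ J·s)
f = 3.759e+15 Hz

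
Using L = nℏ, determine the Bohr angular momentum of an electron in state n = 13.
1.3709e-33 J·s (or 13ℏ)

In the Bohr model, angular momentum is quantized:
L = nℏ

where ℏ = h/(2π) = 1.054572e-34 J·s

For n = 13:
L = 13 × 1.054572e-34 J·s
L = 1.3709e-33 J·s

This can also be written as L = 13ℏ.
The angular momentum is an integer multiple of the reduced Planck constant.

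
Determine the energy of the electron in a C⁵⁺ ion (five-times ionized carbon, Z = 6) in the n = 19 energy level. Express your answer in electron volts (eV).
-1.35680 eV

The energy levels of a hydrogen-like atom are given by:
E_n = -13.6057 Z² / n² eV  (with Z = 6 for C⁵⁺)

For n = 19:
E_19 = -13.6057 × 6² / 19²
E_19 = -13.6057 × 36 / 361
E_19 = -1.35680 eV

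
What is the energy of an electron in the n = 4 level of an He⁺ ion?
-3.4014 eV

For hydrogen-like ions, the energy levels scale with Z²:
E_n = -13.6057 Z² / n² eV

For He⁺ (Z = 2) at n = 4:
E_4 = -13.6057 × 2² / 4²
E_4 = -13.6057 × 4 / 16
E_4 = -54.4228 / 16
E_4 = -3.4014 eV

The energy is 4 times more negative than hydrogen at the same n due to the stronger nuclear charge.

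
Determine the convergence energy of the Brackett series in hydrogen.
0.850356 eV

The series limit corresponds to the transition from n = ∞ to n = 4.
This is the highest energy (shortest wavelength) transition in the Brackett series.

E_∞ = 0 eV
E_4 = -13.6057 / 4² = -0.850356 eV

Energy at series limit:
ΔE = E_∞ - E_4 = 0 - (-0.850356) = 0.850356 eV

This energy equals the ionization energy from the n = 4 state of hydrogen.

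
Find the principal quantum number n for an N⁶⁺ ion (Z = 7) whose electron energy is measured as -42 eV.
n = 4

The exact energy levels follow E_n = -13.6057 Z² / n² eV with Z = 7.

The measured value (-42 eV) is reported to only 2 significant figures, so we must test candidate n values and see which one matches to that precision.

Candidate energies:
  n = 2:  E = -13.6057 × 7² / 2² = -166.669825 eV
  n = 3:  E = -13.6057 × 7² / 3² = -74.075478 eV
  n = 4:  E = -13.6057 × 7² / 4² = -41.667456 eV  ← matches
  n = 5:  E = -13.6057 × 7² / 5² = -26.667172 eV
  n = 6:  E = -13.6057 × 7² / 6² = -18.518869 eV

Checking against the measurement of -42 eV (2 sig figs), only n = 4 agrees:
E_4 = -41.667456 eV, which rounds to -42 eV ✓

Therefore n = 4.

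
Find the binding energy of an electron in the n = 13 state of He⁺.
0.3220 eV

The ionization energy is the energy needed to remove the electron completely (n → ∞).

For a hydrogen-like ion with Z = 2, E_n = -13.6057 Z² / n² eV.

At n = 13: E_13 = -13.6057 × 2² / 13² = -0.3220284 eV
At n = ∞: E_∞ = 0 eV

Ionization energy = E_∞ - E_13 = 0 - (-0.3220284) = 0.3220284 eV
Ionization energy ≈ 0.3220 eV

This is also called the binding energy of the electron in state n = 13.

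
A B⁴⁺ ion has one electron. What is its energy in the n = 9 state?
-4.199 eV

For hydrogen-like ions, the energy levels scale with Z²:
E_n = -13.6057 Z² / n² eV

For B⁴⁺ (Z = 5) at n = 9:
E_9 = -13.6057 × 5² / 9²
E_9 = -13.6057 × 25 / 81
E_9 = -340.1425 / 81
E_9 = -4.199 eV

The energy is 25 times more negative than hydrogen at the same n due to the stronger nuclear charge.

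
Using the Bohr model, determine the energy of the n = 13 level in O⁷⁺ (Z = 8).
-5.1525 eV

For hydrogen-like ions, the energy levels scale with Z²:
E_n = -13.6057 Z² / n² eV

For O⁷⁺ (Z = 8) at n = 13:
E_13 = -13.6057 × 8² / 13²
E_13 = -13.6057 × 64 / 169
E_13 = -870.7648 / 169
E_13 = -5.1525 eV

The energy is 64 times more negative than hydrogen at the same n due to the stronger nuclear charge.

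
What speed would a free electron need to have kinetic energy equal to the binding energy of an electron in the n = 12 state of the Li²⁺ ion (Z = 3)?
5.4692e+05 m/s (or 0.1824% of c)

The binding energy at n = 12 for Li²⁺ is:
E_12 = -13.6057 × 3²/12² = -0.85035625 eV
|E_12| = 0.85035625 eV

Convert to Joules:
KE = 0.85035625 eV × (1.602177 × 10⁻¹⁹ J/eV) = 1.362421e-19 J

Using KE = ½mv²:
v = √(2·KE/m_e)
v = √(2 × 1.362421e-19 J / 9.10938 × 10⁻³¹ kg)
v = 5.4692e+05 m/s

This is approximately 0.1824% the speed of light.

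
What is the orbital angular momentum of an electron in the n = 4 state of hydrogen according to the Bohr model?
4.21829e-34 J·s (or 4ℏ)

In the Bohr model, angular momentum is quantized:
L = nℏ

where ℏ = h/(2π) = 1.0545718e-34 J·s

For n = 4:
L = 4 × 1.0545718e-34 J·s
L = 4.21829e-34 J·s

This can also be written as L = 4ℏ.
The angular momentum is an integer multiple of the reduced Planck constant.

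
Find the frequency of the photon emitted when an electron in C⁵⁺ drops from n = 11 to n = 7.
1.438e+15 Hz

First, find the transition energy:
E_11 = -13.6057 × 6² / 11² = -4.047977 eV
E_7 = -13.6057 × 6² / 7² = -9.996024 eV
|ΔE| = |E_7 - E_11| = 5.948047 eV

Convert to Joules: E = 5.948047 eV × (1.602177 × 10⁻¹⁹ J/eV) = 9.52982e-19 J

Using E = hf:
f = E/h = 9.52982e-19 J / (6.62607 × 10⁻³⁴ J·s)
f = 1.438e+15 Hz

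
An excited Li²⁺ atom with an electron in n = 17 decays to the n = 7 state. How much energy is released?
2.075299 eV

The energy levels are E_n = -13.6057 Z² eV / n².

Energy at n = 17: E_17 = -13.6057 × 3² / 17² = -0.423706920 eV
Energy at n = 7: E_7 = -13.6057 × 3² / 7² = -2.499006122 eV

For emission (electron falling to lower state), the photon energy is:
E_photon = E_17 - E_7 = |-0.423706920 - (-2.499006122)|
E_photon = 2.075299 eV

This energy is carried away by the emitted photon.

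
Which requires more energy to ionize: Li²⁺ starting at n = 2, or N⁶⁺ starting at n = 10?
Li²⁺ at n = 2 (E = -30.613 eV)

Using E_n = -13.6057 Z² / n² eV:

Li²⁺ (Z = 3) at n = 2:
E = -13.6057 × 3² / 2² = -13.6057 × 9 / 4 = -30.612825 eV

N⁶⁺ (Z = 7) at n = 10:
E = -13.6057 × 7² / 10² = -13.6057 × 49 / 100 = -6.666793 eV

Since -30.612825 eV < -6.666793 eV,
Li²⁺ at n = 2 is more tightly bound (requires more energy to ionize).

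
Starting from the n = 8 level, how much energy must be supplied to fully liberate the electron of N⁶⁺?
10.41686 eV

The ionization energy is the energy needed to remove the electron completely (n → ∞).

For a hydrogen-like ion with Z = 7, E_n = -13.6057 Z² / n² eV.

At n = 8: E_8 = -13.6057 × 7² / 8² = -10.41686406 eV
At n = ∞: E_∞ = 0 eV

Ionization energy = E_∞ - E_8 = 0 - (-10.41686406) = 10.41686406 eV
Ionization energy ≈ 10.41686 eV

This is also called the binding energy of the electron in state n = 8.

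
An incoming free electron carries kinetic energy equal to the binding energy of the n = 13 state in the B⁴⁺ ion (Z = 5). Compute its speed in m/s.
8.41e+05 m/s (or 0.2807% of c)

The binding energy at n = 13 for B⁴⁺ is:
E_13 = -13.6057 × 5²/13² = -2.012678 eV
|E_13| = 2.012678 eV

Convert to Joules:
KE = 2.012678 eV × (1.602177 × 10⁻¹⁹ J/eV) = 3.2247e-19 J

Using KE = ½mv²:
v = √(2·KE/m_e)
v = √(2 × 3.2247e-19 J / 9.10938 × 10⁻³¹ kg)
v = 8.41e+05 m/s

This is approximately 0.2807% the speed of light.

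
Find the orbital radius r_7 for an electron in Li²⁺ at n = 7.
0.86432 nm (or 8.64323 Å)

The Bohr radius formula is:
r_n = n² a₀ / Z

where a₀ = 0.05291772 nm is the Bohr radius.

For Li²⁺ (Z = 3) at n = 7:
r_7 = 7² × 0.05291772 nm / 3
r_7 = 49 × 0.05291772 nm / 3
r_7 = 2.592968 nm / 3
r_7 = 0.86432 nm

The electron orbits at approximately 0.86432 nm from the nucleus.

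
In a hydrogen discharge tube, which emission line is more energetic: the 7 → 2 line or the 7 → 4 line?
7 → 2

Calculate the energy for each transition:

Transition 7 → 2:
ΔE₁ = |E_2 - E_7| = |-13.6057/2² - (-13.6057/7²)|
ΔE₁ = |-3.401425000000 - (-0.277667346939)| = 3.123757653 eV

Transition 7 → 4:
ΔE₂ = |E_4 - E_7| = |-13.6057/4² - (-13.6057/7²)|
ΔE₂ = |-0.850356250000 - (-0.277667346939)| = 0.572688903 eV

Since 3.123757653 eV > 0.572688903 eV, the transition 7 → 2 emits the more energetic photon.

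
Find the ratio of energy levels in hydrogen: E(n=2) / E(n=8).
16.00000

Using E_n = -13.6057 Z² / n² eV with Z = 1:

E_2 = -13.6057 / 2² = -13.6057 / 4 = -3.40142500000 eV
E_8 = -13.6057 / 8² = -13.6057 / 64 = -0.21258906250 eV

The ratio is:
E_2/E_8 = (-3.40142500000) / (-0.21258906250)
E_2/E_8 = (-13.6057/4) / (-13.6057/64)
E_2/E_8 = 64/4
E_2/E_8 = 16.00000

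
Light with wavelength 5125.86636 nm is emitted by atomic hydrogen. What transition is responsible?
n = 10 → n = 6

First, find the photon energy from the wavelength (hc = 1239.84 eV·nm):
E = hc/λ = 1239.84 eV·nm / 5125.86636 nm = 0.24187911 eV

The energy levels of hydrogen satisfy E_n = -13.6057 / n² eV, so an emission n_i → n_f releases
ΔE = 13.6057 × (1/n_f² − 1/n_i²) eV.

Setting ΔE equal to the photon energy:
1/n_f² − 1/n_i² = 0.24187911 / 13.6057 = 0.017777778

Since 1/n_i² must be positive, we need 1/n_f² > 0.017777778, i.e. n_f ≤ 7. For each allowed n_f, solve n_i = (1/n_f² − 0.017777778)^(−1/2) and check whether it is a whole number:
  n_f = 1: 1/n_i² = 1.000000000 − 0.017777778 = 0.982222222 → n_i = 1.009  (not an integer) ✗
  n_f = 2: 1/n_i² = 0.250000000 − 0.017777778 = 0.232222222 → n_i = 2.075  (not an integer) ✗
  n_f = 3: 1/n_i² = 0.111111111 − 0.017777778 = 0.093333333 → n_i = 3.273  (not an integer) ✗
  n_f = 4: 1/n_i² = 0.062500000 − 0.017777778 = 0.044722222 → n_i = 4.729  (not an integer) ✗
  n_f = 5: 1/n_i² = 0.040000000 − 0.017777778 = 0.022222222 → n_i = 6.708  (not an integer) ✗
  n_f = 6: 1/n_i² = 0.027777778 − 0.017777778 = 0.010000000 → n_i = 10.000  → integer, n_i = 10 ✓
  n_f = 7: 1/n_i² = 0.020408163 − 0.017777778 = 0.002630385 → n_i = 19.498  (not an integer) ✗

Only n_f = 6 gives an integer upper level, n_i = 10.

The transition is from n = 10 to n = 6 (emission).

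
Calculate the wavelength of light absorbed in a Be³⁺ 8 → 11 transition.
773.776 nm

First, find the transition energy using E_n = -13.6057 Z² / n² eV:
E_8 = -13.6057 × 4² / 8² = -3.4014250 eV
E_11 = -13.6057 × 4² / 11² = -1.7991008 eV

Photon energy: |ΔE| = |E_11 - E_8| = 1.6023242 eV

Convert to wavelength using E = hc/λ with hc = 1239.84 eV·nm:
λ = hc/E = 1239.84 eV·nm / 1.6023242 eV
λ = 773.776 nm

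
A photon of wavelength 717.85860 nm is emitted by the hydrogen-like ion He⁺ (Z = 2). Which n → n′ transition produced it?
n = 11 → n = 5

First, find the photon energy from the wavelength (hc = 1239.84 eV·nm):
E = hc/λ = 1239.84 eV·nm / 717.85860 nm = 1.7271368 eV

The energy levels of He⁺ satisfy E_n = -13.6057 × 2² / n² eV, so an emission n_i → n_f releases
ΔE = 13.6057 × 2² × (1/n_f² − 1/n_i²) eV.

Setting ΔE equal to the photon energy:
1/n_f² − 1/n_i² = 1.7271368 / (13.6057 × 2²) = 0.031735537

Since 1/n_i² must be positive, we need 1/n_f² > 0.031735537, i.e. n_f ≤ 5. For each allowed n_f, solve n_i = (1/n_f² − 0.031735537)^(−1/2) and check whether it is a whole number:
  n_f = 1: 1/n_i² = 1.000000000 − 0.031735537 = 0.968264463 → n_i = 1.016  (not an integer) ✗
  n_f = 2: 1/n_i² = 0.250000000 − 0.031735537 = 0.218264463 → n_i = 2.140  (not an integer) ✗
  n_f = 3: 1/n_i² = 0.111111111 − 0.031735537 = 0.079375574 → n_i = 3.549  (not an integer) ✗
  n_f = 4: 1/n_i² = 0.062500000 − 0.031735537 = 0.030764463 → n_i = 5.701  (not an integer) ✗
  n_f = 5: 1/n_i² = 0.040000000 − 0.031735537 = 0.008264463 → n_i = 11.000  → integer, n_i = 11 ✓

Only n_f = 5 gives an integer upper level, n_i = 11.

The transition is from n = 11 to n = 5 (emission).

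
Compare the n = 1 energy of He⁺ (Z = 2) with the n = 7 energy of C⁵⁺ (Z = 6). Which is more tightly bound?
He⁺ at n = 1 (E = -54.423 eV)

Using E_n = -13.6057 Z² / n² eV:

He⁺ (Z = 2) at n = 1:
E = -13.6057 × 2² / 1² = -13.6057 × 4 / 1 = -54.422800 eV

C⁵⁺ (Z = 6) at n = 7:
E = -13.6057 × 6² / 7² = -13.6057 × 36 / 49 = -9.996024 eV

Since -54.422800 eV < -9.996024 eV,
He⁺ at n = 1 is more tightly bound (requires more energy to ionize).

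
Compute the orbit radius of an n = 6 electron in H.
1.9050 nm (or 19.0504 Å)

The Bohr radius formula is:
r_n = n² a₀ / Z

where a₀ = 0.0529177 nm is the Bohr radius.

For H (Z = 1) at n = 6:
r_6 = 6² × 0.0529177 nm / 1
r_6 = 36 × 0.0529177 nm / 1
r_6 = 1.90504 nm / 1
r_6 = 1.9050 nm

The electron orbits at approximately 1.9050 nm from the nucleus.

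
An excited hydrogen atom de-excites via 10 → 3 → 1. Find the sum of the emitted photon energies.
13.469643 eV

The energy levels of hydrogen are E_n = -13.6057 / n² eV.

First transition (10 → 3):
ΔE₁ = |E_3 - E_10|
ΔE₁ = |-1.511744444444 - (-0.136057000000)| = 1.375687444 eV

Second transition (3 → 1):
ΔE₂ = |E_1 - E_3|
ΔE₂ = |-13.605700000000 - (-1.511744444444)| = 12.093955556 eV

Total energy released:
E_total = ΔE₁ + ΔE₂ = 1.375687444 + 12.093955556 = 13.469643 eV

Note: This equals the direct transition 10 → 1: 13.469643 eV ✓
Energy is conserved regardless of the path taken.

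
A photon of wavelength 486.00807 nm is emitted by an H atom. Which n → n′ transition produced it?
n = 4 → n = 2

First, find the photon energy from the wavelength (hc = 1239.84 eV·nm):
E = hc/λ = 1239.84 eV·nm / 486.00807 nm = 2.5510688 eV

The energy levels of hydrogen satisfy E_n = -13.6057 / n² eV, so an emission n_i → n_f releases
ΔE = 13.6057 × (1/n_f² − 1/n_i²) eV.

Setting ΔE equal to the photon energy:
1/n_f² − 1/n_i² = 2.5510688 / 13.6057 = 0.18750000

Since 1/n_i² must be positive, we need 1/n_f² > 0.18750000, i.e. n_f ≤ 2. For each allowed n_f, solve n_i = (1/n_f² − 0.18750000)^(−1/2) and check whether it is a whole number:
  n_f = 1: 1/n_i² = 1.00000000 − 0.18750000 = 0.81250000 → n_i = 1.109  (not an integer) ✗
  n_f = 2: 1/n_i² = 0.25000000 − 0.18750000 = 0.06250000 → n_i = 4.000  → integer, n_i = 4 ✓

Only n_f = 2 gives an integer upper level, n_i = 4.

The transition is from n = 4 to n = 2 (emission).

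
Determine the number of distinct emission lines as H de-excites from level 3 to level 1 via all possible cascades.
3

The electron can occupy levels n = 1, 2, ..., 3 during de-excitation — that is m = 3 - 1 + 1 = 3 distinct levels.

The number of distinct spectral lines equals the number of ways to choose 2 of these m levels (each pair gives one possible emission transition):

Number of lines = m(m-1)/2 = 3×2/2 = 3

These correspond to all possible transitions between the 3 levels:
3 → 2, 3 → 1, 2 → 1

Each transition produces a photon with a unique energy (and thus wavelength). This count does not depend on Z.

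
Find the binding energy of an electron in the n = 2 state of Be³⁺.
54.422800 eV

The ionization energy is the energy needed to remove the electron completely (n → ∞).

For a hydrogen-like ion with Z = 4, E_n = -13.6057 Z² / n² eV.

At n = 2: E_2 = -13.6057 × 4² / 2² = -54.422800000 eV
At n = ∞: E_∞ = 0 eV

Ionization energy = E_∞ - E_2 = 0 - (-54.422800000) = 54.422800000 eV
Ionization energy ≈ 54.422800 eV

This is also called the binding energy of the electron in state n = 2.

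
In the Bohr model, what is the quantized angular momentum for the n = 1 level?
1.0546e-34 J·s (or 1ℏ)

In the Bohr model, angular momentum is quantized:
L = nℏ

where ℏ = h/(2π) = 1.054572e-34 J·s

For n = 1:
L = 1 × 1.054572e-34 J·s
L = 1.0546e-34 J·s

This can also be written as L = 1ℏ.
The angular momentum is an integer multiple of the reduced Planck constant.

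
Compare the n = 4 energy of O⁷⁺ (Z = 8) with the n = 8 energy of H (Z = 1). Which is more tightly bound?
O⁷⁺ at n = 4 (E = -54.422800 eV)

Using E_n = -13.6057 Z² / n² eV:

O⁷⁺ (Z = 8) at n = 4:
E = -13.6057 × 8² / 4² = -13.6057 × 64 / 16 = -54.422800000 eV

H (Z = 1) at n = 8:
E = -13.6057 × 1² / 8² = -13.6057 × 1 / 64 = -0.212589063 eV

Since -54.422800000 eV < -0.212589063 eV,
O⁷⁺ at n = 4 is more tightly bound (requires more energy to ionize).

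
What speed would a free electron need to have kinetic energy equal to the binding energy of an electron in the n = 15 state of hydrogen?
1.4585e+05 m/s (or 0.04865% of c)

The binding energy at n = 15 for hydrogen is:
E_15 = -13.6057/15² = -0.060469778 eV
|E_15| = 0.060469778 eV

Convert to Joules:
KE = 0.060469778 eV × (1.602177 × 10⁻¹⁹ J/eV) = 9.688329e-21 J

Using KE = ½mv²:
v = √(2·KE/m_e)
v = √(2 × 9.688329e-21 J / 9.10938 × 10⁻³¹ kg)
v = 1.4585e+05 m/s

This is approximately 0.04865% the speed of light.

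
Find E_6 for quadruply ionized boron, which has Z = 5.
-9.45 eV

For hydrogen-like ions, the energy levels scale with Z²:
E_n = -13.6057 Z² / n² eV

For B⁴⁺ (Z = 5) at n = 6:
E_6 = -13.6057 × 5² / 6²
E_6 = -13.6057 × 25 / 36
E_6 = -340.1425 / 36
E_6 = -9.45 eV

The energy is 25 times more negative than hydrogen at the same n due to the stronger nuclear charge.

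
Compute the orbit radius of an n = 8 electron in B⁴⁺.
0.677347 nm (or 6.773468 Å)

The Bohr radius formula is:
r_n = n² a₀ / Z

where a₀ = 0.052917721 nm is the Bohr radius.

For B⁴⁺ (Z = 5) at n = 8:
r_8 = 8² × 0.052917721 nm / 5
r_8 = 64 × 0.052917721 nm / 5
r_8 = 3.3867341 nm / 5
r_8 = 0.677347 nm

The electron orbits at approximately 0.677347 nm from the nucleus.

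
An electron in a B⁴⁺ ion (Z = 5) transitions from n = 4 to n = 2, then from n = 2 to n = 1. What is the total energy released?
318.884 eV

The energy levels of B⁴⁺ are E_n = -13.6057 × 5² / n² eV.

First transition (4 → 2):
ΔE₁ = |E_2 - E_4|
ΔE₁ = |-85.035625000 - (-21.258906250)| = 63.776719 eV

Second transition (2 → 1):
ΔE₂ = |E_1 - E_2|
ΔE₂ = |-340.142500000 - (-85.035625000)| = 255.106875 eV

Total energy released:
E_total = ΔE₁ + ΔE₂ = 63.776719 + 255.106875 = 318.884 eV

Note: This equals the direct transition 4 → 1: 318.884 eV ✓
Energy is conserved regardless of the path taken.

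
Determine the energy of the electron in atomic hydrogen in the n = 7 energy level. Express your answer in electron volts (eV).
-0.2777 eV

The energy levels of a hydrogen-like atom are given by:
E_n = -13.6057 eV / n²

For n = 7:
E_7 = -13.6057 eV / 7²
E_7 = -13.6057 eV / 49
E_7 = -0.2777 eV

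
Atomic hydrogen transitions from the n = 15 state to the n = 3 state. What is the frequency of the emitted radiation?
3.509e+14 Hz

First, find the transition energy:
E_15 = -13.6057 / 15² = -0.06046978 eV
E_3 = -13.6057 / 3² = -1.51174444 eV
|ΔE| = |E_3 - E_15| = 1.45127466 eV

Convert to Joules: E = 1.45127466 eV × (1.602177 × 10⁻¹⁹ J/eV) = 2.32520e-19 J

Using E = hf:
f = E/h = 2.32520e-19 J / (6.62607 × 10⁻³⁴ J·s)
f = 3.509e+14 Hz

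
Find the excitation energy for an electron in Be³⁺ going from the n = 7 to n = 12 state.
2.930933 eV

The energy levels of a hydrogen-like atom are E_n = -13.6057 Z² eV / n².

Energy at n = 7: E_7 = -13.6057 × 4² / 7² = -4.442677551 eV
Energy at n = 12: E_12 = -13.6057 × 4² / 12² = -1.511744444 eV

The excitation energy is the difference:
ΔE = E_12 - E_7
ΔE = -1.511744444 - (-4.442677551)
ΔE = 2.930933 eV

Since this is positive, energy must be absorbed (photon absorption).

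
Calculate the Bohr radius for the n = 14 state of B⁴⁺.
2.0744 nm (or 20.7437 Å)

The Bohr radius formula is:
r_n = n² a₀ / Z

where a₀ = 0.0529177 nm is the Bohr radius.

For B⁴⁺ (Z = 5) at n = 14:
r_14 = 14² × 0.0529177 nm / 5
r_14 = 196 × 0.0529177 nm / 5
r_14 = 10.37187 nm / 5
r_14 = 2.0744 nm

The electron orbits at approximately 2.0744 nm from the nucleus.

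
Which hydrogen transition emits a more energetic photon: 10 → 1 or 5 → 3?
10 → 1

Calculate the energy for each transition:

Transition 10 → 1:
ΔE₁ = |E_1 - E_10| = |-13.6057/1² - (-13.6057/10²)|
ΔE₁ = |-13.605700000 - (-0.136057000)| = 13.469643 eV

Transition 5 → 3:
ΔE₂ = |E_3 - E_5| = |-13.6057/3² - (-13.6057/5²)|
ΔE₂ = |-1.511744444 - (-0.544228000)| = 0.967516 eV

Since 13.469643 eV > 0.967516 eV, the transition 10 → 1 emits the more energetic photon.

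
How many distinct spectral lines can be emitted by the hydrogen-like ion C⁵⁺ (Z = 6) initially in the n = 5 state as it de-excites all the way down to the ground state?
10

The electron can occupy levels n = 1, 2, ..., 5 during de-excitation — that is m = 5 - 1 + 1 = 5 distinct levels.

The number of distinct spectral lines equals the number of ways to choose 2 of these m levels (each pair gives one possible emission transition):

Number of lines = m(m-1)/2 = 5×4/2 = 10

These correspond to all possible transitions between the 5 levels:
5 → 4, 5 → 3, 5 → 2, 5 → 1, 4 → 3, 4 → 2, 4 → 1, 3 → 2...

Each transition produces a photon with a unique energy (and thus wavelength). This count does not depend on Z.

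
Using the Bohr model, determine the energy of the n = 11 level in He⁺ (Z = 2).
-0.45 eV

For hydrogen-like ions, the energy levels scale with Z²:
E_n = -13.6057 Z² / n² eV

For He⁺ (Z = 2) at n = 11:
E_11 = -13.6057 × 2² / 11²
E_11 = -13.6057 × 4 / 121
E_11 = -54.4228 / 121
E_11 = -0.45 eV

The energy is 4 times more negative than hydrogen at the same n due to the stronger nuclear charge.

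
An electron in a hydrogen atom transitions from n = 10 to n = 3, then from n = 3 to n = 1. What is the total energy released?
13.4696 eV

The energy levels of hydrogen are E_n = -13.6057 / n² eV.

First transition (10 → 3):
ΔE₁ = |E_3 - E_10|
ΔE₁ = |-1.5117444444 - (-0.1360570000)| = 1.3756874 eV

Second transition (3 → 1):
ΔE₂ = |E_1 - E_3|
ΔE₂ = |-13.6057000000 - (-1.5117444444)| = 12.0939556 eV

Total energy released:
E_total = ΔE₁ + ΔE₂ = 1.3756874 + 12.0939556 = 13.4696 eV

Note: This equals the direct transition 10 → 1: 13.4696 eV ✓
Energy is conserved regardless of the path taken.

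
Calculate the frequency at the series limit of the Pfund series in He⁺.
5.26e+14 Hz

The series limit corresponds to the transition from n = ∞ to n = 5.
This is the highest energy (shortest wavelength) transition in the Pfund series.

E_∞ = 0 eV
E_5 = -13.6057 × 2² / 5² = -2.1769120 eV

Energy at series limit:
ΔE = E_∞ - E_5 = 0 - (-2.1769120) = 2.1769120 eV
E = 2.1769120 eV × (1.602177 × 10⁻¹⁹ J/eV) = 3.4878e-19 J
f = E/h = 3.4878e-19 J / (6.62607 × 10⁻³⁴ J·s) = 5.26e+14 Hz

This energy equals the ionization energy from the n = 5 state of He⁺.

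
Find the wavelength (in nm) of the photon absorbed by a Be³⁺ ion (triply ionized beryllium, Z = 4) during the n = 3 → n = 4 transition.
117.1627 nm

First, find the transition energy using E_n = -13.6057 Z² / n² eV:
E_3 = -13.6057 × 4² / 3² = -24.1879111 eV
E_4 = -13.6057 × 4² / 4² = -13.6057000 eV

Photon energy: |ΔE| = |E_4 - E_3| = 10.5822111 eV

Convert to wavelength using E = hc/λ with hc = 1239.84 eV·nm:
λ = hc/E = 1239.84 eV·nm / 10.5822111 eV
λ = 117.1627 nm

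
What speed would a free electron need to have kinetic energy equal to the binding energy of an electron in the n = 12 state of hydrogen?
1.82e+05 m/s (or 0.06% of c)

The binding energy at n = 12 for hydrogen is:
E_12 = -13.6057/12² = -0.0944840 eV
|E_12| = 0.0944840 eV

Convert to Joules:
KE = 0.0944840 eV × (1.602177 × 10⁻¹⁹ J/eV) = 1.5138e-20 J

Using KE = ½mv²:
v = √(2·KE/m_e)
v = √(2 × 1.5138e-20 J / 9.10938 × 10⁻³¹ kg)
v = 1.82e+05 m/s

This is approximately 0.06% the speed of light.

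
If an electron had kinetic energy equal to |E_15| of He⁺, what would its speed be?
2.92e+05 m/s (or 0.10% of c)

The binding energy at n = 15 for He⁺ is:
E_15 = -13.6057 × 2²/15² = -0.241879 eV
|E_15| = 0.241879 eV

Convert to Joules:
KE = 0.241879 eV × (1.602177 × 10⁻¹⁹ J/eV) = 3.8753e-20 J

Using KE = ½mv²:
v = √(2·KE/m_e)
v = √(2 × 3.8753e-20 J / 9.10938 × 10⁻³¹ kg)
v = 2.92e+05 m/s

This is approximately 0.10% the speed of light.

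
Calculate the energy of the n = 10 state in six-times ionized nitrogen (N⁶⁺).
-6.666793 eV

For hydrogen-like ions, the energy levels scale with Z²:
E_n = -13.6057 Z² / n² eV

For N⁶⁺ (Z = 7) at n = 10:
E_10 = -13.6057 × 7² / 10²
E_10 = -13.6057 × 49 / 100
E_10 = -666.6793 / 100
E_10 = -6.666793 eV

The energy is 49 times more negative than hydrogen at the same n due to the stronger nuclear charge.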